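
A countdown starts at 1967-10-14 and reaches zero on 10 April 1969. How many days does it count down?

Oct 14, 1967 → Oct 14, 1968: 366 days (Feb 29, 1968 is in that span).
Oct 14, 1968 → Nov 14, 1968: 31 days (October has 31).
Nov 14, 1968 → Dec 14, 1968: 30 days (November has 30).
Dec 14, 1968 → Jan 14, 1969: 31 days (December has 31).
Jan 14, 1969 → Feb 14, 1969: 31 days (January has 31).
Feb 14, 1969 → Mar 14, 1969: 28 days (February has 28).
Mar 14, 1969 → Apr 10, 1969: 27 days.
Total: 544 days.

544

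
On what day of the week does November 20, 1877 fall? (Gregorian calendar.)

Doomsday rule: the anchor day for the 1800s is Friday. For year 77: 77÷12 = 6 r 5, and 5÷4 = 1, so 6+5+1 = 12.
Friday + 12 ≡ Wednesday — that's 1877's doomsday.
In November the doomsday date is Nov 7.
Nov 20 is 13 days after Nov 7; 13 mod 7 = 6, so Wednesday + 6 = Tuesday.

Tuesday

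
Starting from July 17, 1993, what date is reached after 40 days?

Jul has 31 days: +15 → Aug 1, 1993 (25 left).
+25 → Aug 26, 1993.

August 26, 1993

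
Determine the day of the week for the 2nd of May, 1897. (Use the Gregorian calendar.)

Sunday

Doomsday rule: the anchor day for the 1800s is Friday. For year 97: 97÷12 = 8 r 1, and 1÷4 = 0, so 8+1+0 = 9.
Friday + 9 ≡ Sunday — that's 1897's doomsday.
In May the doomsday date is May 9.
May 2 is 7 days before May 9; 7 mod 7 = 0, so Sunday − 0 = Sunday.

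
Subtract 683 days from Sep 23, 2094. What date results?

−365 (one year) → Sep 23, 2093 (318 left).
−23 → Aug 31, 2093 (end of Aug, 31 days; 295 left).
−31 → Jul 31, 2093 (end of Jul, 31 days; 264 left).
−31 → Jun 30, 2093 (end of Jun, 30 days; 233 left).
−30 → May 31, 2093 (end of May, 31 days; 203 left).
−31 → Apr 30, 2093 (end of Apr, 30 days; 172 left).
−30 → Mar 31, 2093 (end of Mar, 31 days; 142 left).
−31 → Feb 28, 2093 (end of Feb, 28 days; 111 left).
−28 → Jan 31, 2093 (end of Jan, 31 days; 83 left).
−31 → Dec 31, 2092 (end of Dec, 31 days; 52 left).
−31 → Nov 30, 2092 (end of Nov, 30 days; 21 left).
−21 → Nov 9, 2092.

November 9, 2092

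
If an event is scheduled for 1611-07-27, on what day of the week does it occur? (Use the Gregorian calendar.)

Wednesday

Doomsday rule: the anchor day for the 1600s is Tuesday. For year 11: 11÷12 = 0 r 11, and 11÷4 = 2, so 0+11+2 = 13.
Tuesday + 13 ≡ Monday — that's 1611's doomsday.
In July the doomsday date is Jul 11.
Jul 27 is 16 days after Jul 11; 16 mod 7 = 2, so Monday + 2 = Wednesday.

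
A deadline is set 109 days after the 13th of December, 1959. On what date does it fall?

March 31, 1960

Dec has 31 days: +19 → Jan 1, 1960 (90 left).
Jan has 31 days: +31 → Feb 1, 1960 (59 left).
Feb has 29 days: +29 → Mar 1, 1960 (30 left).
+30 → Mar 31, 1960.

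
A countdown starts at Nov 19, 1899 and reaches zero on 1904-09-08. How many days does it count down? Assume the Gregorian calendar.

1754

Nov 19, 1899 → Nov 19, 1900: 365 days.
Nov 19, 1900 → Nov 19, 1901: 365 days.
Nov 19, 1901 → Nov 19, 1902: 365 days.
Nov 19, 1902 → Nov 19, 1903: 365 days.
Nov 19, 1903 → Dec 19, 1903: 30 days (November has 30).
Dec 19, 1903 → Jan 19, 1904: 31 days (December has 31).
Jan 19, 1904 → Feb 19, 1904: 31 days (January has 31).
Feb 19, 1904 → Mar 19, 1904: 29 days (February has 29).
Mar 19, 1904 → Apr 19, 1904: 31 days (March has 31).
Apr 19, 1904 → May 19, 1904: 30 days (April has 30).
May 19, 1904 → Jun 19, 1904: 31 days (May has 31).
Jun 19, 1904 → Jul 19, 1904: 30 days (June has 30).
Jul 19, 1904 → Aug 19, 1904: 31 days (July has 31).
Aug 19, 1904 → Sep 8, 1904: 20 days.
Total: 1754 days.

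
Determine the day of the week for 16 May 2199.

Thursday

Doomsday rule: the anchor day for the 2100s is Sunday. For year 99: 99÷12 = 8 r 3, and 3÷4 = 0, so 8+3+0 = 11.
Sunday + 11 ≡ Thursday — that's 2199's doomsday.
In May the doomsday date is May 9.
May 16 is 7 days after May 9; 7 mod 7 = 0, so Thursday + 0 = Thursday.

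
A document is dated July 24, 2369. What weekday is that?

Thursday

Doomsday rule: the anchor day for the 2300s is Wednesday. For year 69: 69÷12 = 5 r 9, and 9÷4 = 2, so 5+9+2 = 16.
Wednesday + 16 ≡ Friday — that's 2369's doomsday.
In July the doomsday date is Jul 11.
Jul 24 is 13 days after Jul 11; 13 mod 7 = 6, so Friday + 6 = Thursday.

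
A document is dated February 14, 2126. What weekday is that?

January 1, 2126 is a Tuesday.
Jan 1, 2126 → Feb 1, 2126: 31 days (January has 31).
Feb 1, 2126 → Feb 14, 2126: 13 days.
Total: 44 days.
44 mod 7 = 2, so Tuesday + 2 = Thursday.

Thursday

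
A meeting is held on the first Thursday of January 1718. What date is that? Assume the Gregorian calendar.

January 1, 1718 is a Saturday.
The first Thursday is therefore January 6 (5 days later).

January 6, 1718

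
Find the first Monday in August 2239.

August 1, 2239 is a Thursday.
The first Monday is therefore August 5 (4 days later).

August 5, 2239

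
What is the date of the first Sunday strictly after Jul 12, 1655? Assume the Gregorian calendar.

Jul 12, 1655 is a Monday.
From Monday to the next Sunday is 6 days.
Jul 12, 1655 + 6 = Jul 18, 1655.

July 18, 1655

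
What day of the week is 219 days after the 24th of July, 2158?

Wednesday

First find the weekday of Jul 24, 2158. Doomsday rule: the anchor day for the 2100s is Sunday. For year 58: 58÷12 = 4 r 10, and 10÷4 = 2, so 4+10+2 = 16.
Sunday + 16 ≡ Tuesday — that's 2158's doomsday.
In July the doomsday date is Jul 11.
Jul 24 is 13 days after Jul 11; 13 mod 7 = 6, so Tuesday + 6 = Monday.
219 mod 7 = 2, so 219 days after a Monday is Monday + 2 = Wednesday.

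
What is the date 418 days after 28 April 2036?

+365 (one year) → Apr 28, 2037 (53 left).
Apr has 30 days: +3 → May 1, 2037 (50 left).
May has 31 days: +31 → Jun 1, 2037 (19 left).
+19 → Jun 20, 2037.

June 20, 2037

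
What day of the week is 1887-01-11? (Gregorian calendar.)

Doomsday rule: the anchor day for the 1800s is Friday. For year 87: 87÷12 = 7 r 3, and 3÷4 = 0, so 7+3+0 = 10.
Friday + 10 ≡ Monday — that's 1887's doomsday.
In January the doomsday date is Jan 3 (1887 is not a leap year).
Jan 11 is 8 days after Jan 3; 8 mod 7 = 1, so Monday + 1 = Tuesday.

Tuesday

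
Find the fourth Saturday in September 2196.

September 1, 2196 is a Thursday.
The first Saturday is therefore September 3 (2 days later).
The fourth Saturday is 3 + 3×7 = September 24.

September 24, 2196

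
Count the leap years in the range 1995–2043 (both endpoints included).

12

Multiples of 4 in [1995,2043]: 12.
Of those, multiples of 100: 1 (not leap unless ÷400).
Multiples of 400: 1.
Leap years = 12 − 1 + 1 = 12.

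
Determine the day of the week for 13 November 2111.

Doomsday rule: the anchor day for the 2100s is Sunday. For year 11: 11÷12 = 0 r 11, and 11÷4 = 2, so 0+11+2 = 13.
Sunday + 13 ≡ Saturday — that's 2111's doomsday.
In November the doomsday date is Nov 7.
Nov 13 is 6 days after Nov 7; 6 mod 7 = 6, so Saturday + 6 = Friday.

Friday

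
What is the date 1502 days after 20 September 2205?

October 31, 2209

+365 (one year) → Sep 20, 2206 (1137 left).
+365 (one year) → Sep 20, 2207 (772 left).
+366 (one year; includes Feb 29, 2208) → Sep 20, 2208 (406 left).
+365 (one year) → Sep 20, 2209 (41 left).
Sep has 30 days: +11 → Oct 1, 2209 (30 left).
+30 → Oct 31, 2209.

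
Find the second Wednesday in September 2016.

September 14, 2016

September 1, 2016 is a Thursday.
The first Wednesday is therefore September 7 (6 days later).
The second Wednesday is 7 + 1×7 = September 14.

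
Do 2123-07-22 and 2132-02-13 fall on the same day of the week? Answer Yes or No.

From Jul 22, 2123 to Feb 13, 2132 is 3128 days.
3128 mod 7 = 6, so they are different weekdays.
(Jul 22, 2123 is a Thursday; Feb 13, 2132 is a Wednesday.)

No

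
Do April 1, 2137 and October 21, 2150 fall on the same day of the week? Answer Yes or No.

No

From Apr 1, 2137 to Oct 21, 2150 is 4951 days.
4951 mod 7 = 2, so they are different weekdays.
(Apr 1, 2137 is a Monday; Oct 21, 2150 is a Wednesday.)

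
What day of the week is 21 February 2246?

Doomsday rule: the anchor day for the 2200s is Friday. For year 46: 46÷12 = 3 r 10, and 10÷4 = 2, so 3+10+2 = 15.
Friday + 15 ≡ Saturday — that's 2246's doomsday.
In February the doomsday date is Feb 28 (2246 is not a leap year).
Feb 21 is 7 days before Feb 28; 7 mod 7 = 0, so Saturday − 0 = Saturday.

Saturday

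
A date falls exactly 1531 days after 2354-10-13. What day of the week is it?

Oct 13, 2354 is a Wednesday.
1531 mod 7 = 5, so 1531 days after a Wednesday is Wednesday + 5 = Monday.

Monday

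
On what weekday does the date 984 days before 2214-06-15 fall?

Saturday

First find the weekday of Jun 15, 2214. Doomsday rule: the anchor day for the 2200s is Friday. For year 14: 14÷12 = 1 r 2, and 2÷4 = 0, so 1+2+0 = 3.
Friday + 3 ≡ Monday — that's 2214's doomsday.
In June the doomsday date is Jun 6.
Jun 15 is 9 days after Jun 6; 9 mod 7 = 2, so Monday + 2 = Wednesday.
984 mod 7 = 4, so 984 days before a Wednesday is Wednesday − 4 = Saturday.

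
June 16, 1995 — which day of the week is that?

January 1, 1995 is a Sunday.
Jan 1, 1995 → Feb 1, 1995: 31 days (January has 31).
Feb 1, 1995 → Mar 1, 1995: 28 days (February has 28).
Mar 1, 1995 → Apr 1, 1995: 31 days (March has 31).
Apr 1, 1995 → May 1, 1995: 30 days (April has 30).
May 1, 1995 → Jun 1, 1995: 31 days (May has 31).
Jun 1, 1995 → Jun 16, 1995: 15 days.
Total: 166 days.
166 mod 7 = 5, so Sunday + 5 = Friday.

Friday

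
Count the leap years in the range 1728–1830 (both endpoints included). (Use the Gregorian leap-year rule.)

25

Multiples of 4 in [1728,1830]: 26.
Of those, multiples of 100: 1 (not leap unless ÷400).
Multiples of 400: 0.
Leap years = 26 − 1 + 0 = 25.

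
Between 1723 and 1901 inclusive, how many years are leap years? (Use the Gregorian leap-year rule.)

Multiples of 4 in [1723,1901]: 45.
Of those, multiples of 100: 2 (not leap unless ÷400).
Multiples of 400: 0.
Leap years = 45 − 2 + 0 = 43.

43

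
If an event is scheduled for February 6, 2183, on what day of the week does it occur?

Doomsday rule: the anchor day for the 2100s is Sunday. For year 83: 83÷12 = 6 r 11, and 11÷4 = 2, so 6+11+2 = 19.
Sunday + 19 ≡ Friday — that's 2183's doomsday.
In February the doomsday date is Feb 28 (2183 is not a leap year).
Feb 6 is 22 days before Feb 28; 22 mod 7 = 1, so Friday − 1 = Thursday.

Thursday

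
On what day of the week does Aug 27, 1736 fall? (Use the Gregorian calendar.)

Doomsday rule: the anchor day for the 1700s is Sunday. For year 36: 36÷12 = 3 r 0, and 0÷4 = 0, so 3+0+0 = 3.
Sunday + 3 ≡ Wednesday — that's 1736's doomsday.
In August the doomsday date is Aug 8.
Aug 27 is 19 days after Aug 8; 19 mod 7 = 5, so Wednesday + 5 = Monday.

Monday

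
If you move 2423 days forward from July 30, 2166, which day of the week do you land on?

Jul 30, 2166 is a Wednesday.
2423 mod 7 = 1, so 2423 days after a Wednesday is Wednesday + 1 = Thursday.

Thursday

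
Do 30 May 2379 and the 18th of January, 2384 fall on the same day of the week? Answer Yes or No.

From May 30, 2379 to Jan 18, 2384 is 1694 days.
1694 mod 7 = 0, so they are the same weekday.
(May 30, 2379 is a Wednesday; Jan 18, 2384 is a Wednesday.)

Yes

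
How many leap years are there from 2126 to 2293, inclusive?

Multiples of 4 in [2126,2293]: 42.
Of those, multiples of 100: 1 (not leap unless ÷400).
Multiples of 400: 0.
Leap years = 42 − 1 + 0 = 41.

41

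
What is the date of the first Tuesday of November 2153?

November 1, 2153 is a Thursday.
The first Tuesday is therefore November 6 (5 days later).

November 6, 2153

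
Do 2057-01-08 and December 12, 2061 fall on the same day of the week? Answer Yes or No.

From Jan 8, 2057 to Dec 12, 2061 is 1799 days.
1799 mod 7 = 0, so they are the same weekday.
(Jan 8, 2057 is a Monday; Dec 12, 2061 is a Monday.)

Yes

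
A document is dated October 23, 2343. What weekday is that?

Saturday

Doomsday rule: the anchor day for the 2300s is Wednesday. For year 43: 43÷12 = 3 r 7, and 7÷4 = 1, so 3+7+1 = 11.
Wednesday + 11 ≡ Sunday — that's 2343's doomsday.
In October the doomsday date is Oct 10.
Oct 23 is 13 days after Oct 10; 13 mod 7 = 6, so Sunday + 6 = Saturday.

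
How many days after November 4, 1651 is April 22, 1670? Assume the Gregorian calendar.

Nov 4, 1651 → Nov 4, 1652: 366 days (Feb 29, 1652 is in that span).
Nov 4, 1652 → Nov 4, 1653: 365 days.
Nov 4, 1653 → Nov 4, 1654: 365 days.
Nov 4, 1654 → Nov 4, 1655: 365 days.
Nov 4, 1655 → Nov 4, 1656: 366 days (Feb 29, 1656 is in that span).
Nov 4, 1656 → Nov 4, 1657: 365 days.
Nov 4, 1657 → Nov 4, 1658: 365 days.
Nov 4, 1658 → Nov 4, 1659: 365 days.
Nov 4, 1659 → Nov 4, 1660: 366 days (Feb 29, 1660 is in that span).
Nov 4, 1660 → Nov 4, 1661: 365 days.
Nov 4, 1661 → Nov 4, 1662: 365 days.
Nov 4, 1662 → Nov 4, 1663: 365 days.
Nov 4, 1663 → Nov 4, 1664: 366 days (Feb 29, 1664 is in that span).
Nov 4, 1664 → Nov 4, 1665: 365 days.
Nov 4, 1665 → Nov 4, 1666: 365 days.
Nov 4, 1666 → Nov 4, 1667: 365 days.
Nov 4, 1667 → Nov 4, 1668: 366 days (Feb 29, 1668 is in that span).
Nov 4, 1668 → Nov 4, 1669: 365 days.
Nov 4, 1669 → Dec 4, 1669: 30 days (November has 30).
Dec 4, 1669 → Jan 4, 1670: 31 days (December has 31).
Jan 4, 1670 → Feb 4, 1670: 31 days (January has 31).
Feb 4, 1670 → Mar 4, 1670: 28 days (February has 28).
Mar 4, 1670 → Apr 4, 1670: 31 days (March has 31).
Apr 4, 1670 → Apr 22, 1670: 18 days.
Total: 6744 days.

6744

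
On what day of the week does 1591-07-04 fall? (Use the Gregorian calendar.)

Doomsday rule: the anchor day for the 1500s is Wednesday. For year 91: 91÷12 = 7 r 7, and 7÷4 = 1, so 7+7+1 = 15.
Wednesday + 15 ≡ Thursday — that's 1591's doomsday.
In July the doomsday date is Jul 11.
Jul 4 is 7 days before Jul 11; 7 mod 7 = 0, so Thursday − 0 = Thursday.

Thursday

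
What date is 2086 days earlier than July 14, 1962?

−365 (one year) → Jul 14, 1961 (1721 left).
−365 (one year) → Jul 14, 1960 (1356 left).
−366 (one year; includes Feb 29, 1960) → Jul 14, 1959 (990 left).
−365 (one year) → Jul 14, 1958 (625 left).
−365 (one year) → Jul 14, 1957 (260 left).
−14 → Jun 30, 1957 (end of Jun, 30 days; 246 left).
−30 → May 31, 1957 (end of May, 31 days; 216 left).
−31 → Apr 30, 1957 (end of Apr, 30 days; 185 left).
−30 → Mar 31, 1957 (end of Mar, 31 days; 155 left).
−31 → Feb 28, 1957 (end of Feb, 28 days; 124 left).
−28 → Jan 31, 1957 (end of Jan, 31 days; 96 left).
−31 → Dec 31, 1956 (end of Dec, 31 days; 65 left).
−31 → Nov 30, 1956 (end of Nov, 30 days; 34 left).
−30 → Oct 31, 1956 (end of Oct, 31 days; 4 left).
−4 → Oct 27, 1956.

October 27, 1956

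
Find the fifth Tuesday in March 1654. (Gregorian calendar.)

March 31, 1654

March 1, 1654 is a Sunday.
The first Tuesday is therefore March 3 (2 days later).
The fifth Tuesday is 3 + 4×7 = March 31.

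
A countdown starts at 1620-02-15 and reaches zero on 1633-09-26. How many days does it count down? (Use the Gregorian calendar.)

Feb 15, 1620 → Feb 15, 1621: 366 days (Feb 29, 1620 is in that span).
Feb 15, 1621 → Feb 15, 1622: 365 days.
Feb 15, 1622 → Feb 15, 1623: 365 days.
Feb 15, 1623 → Feb 15, 1624: 365 days.
Feb 15, 1624 → Feb 15, 1625: 366 days (Feb 29, 1624 is in that span).
Feb 15, 1625 → Feb 15, 1626: 365 days.
Feb 15, 1626 → Feb 15, 1627: 365 days.
Feb 15, 1627 → Feb 15, 1628: 365 days.
Feb 15, 1628 → Feb 15, 1629: 366 days (Feb 29, 1628 is in that span).
Feb 15, 1629 → Feb 15, 1630: 365 days.
Feb 15, 1630 → Feb 15, 1631: 365 days.
Feb 15, 1631 → Feb 15, 1632: 365 days.
Feb 15, 1632 → Feb 15, 1633: 366 days (Feb 29, 1632 is in that span).
Feb 15, 1633 → Mar 15, 1633: 28 days (February has 28).
Mar 15, 1633 → Apr 15, 1633: 31 days (March has 31).
Apr 15, 1633 → May 15, 1633: 30 days (April has 30).
May 15, 1633 → Jun 15, 1633: 31 days (May has 31).
Jun 15, 1633 → Jul 15, 1633: 30 days (June has 30).
Jul 15, 1633 → Aug 15, 1633: 31 days (July has 31).
Aug 15, 1633 → Sep 15, 1633: 31 days (August has 31).
Sep 15, 1633 → Sep 26, 1633: 11 days.
Total: 4972 days.

4972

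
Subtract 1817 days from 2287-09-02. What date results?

September 11, 2282

−365 (one year) → Sep 2, 2286 (1452 left).
−365 (one year) → Sep 2, 2285 (1087 left).
−365 (one year) → Sep 2, 2284 (722 left).
−366 (one year; includes Feb 29, 2284) → Sep 2, 2283 (356 left).
−2 → Aug 31, 2283 (end of Aug, 31 days; 354 left).
−31 → Jul 31, 2283 (end of Jul, 31 days; 323 left).
−31 → Jun 30, 2283 (end of Jun, 30 days; 292 left).
−30 → May 31, 2283 (end of May, 31 days; 262 left).
−31 → Apr 30, 2283 (end of Apr, 30 days; 231 left).
−30 → Mar 31, 2283 (end of Mar, 31 days; 201 left).
−31 → Feb 28, 2283 (end of Feb, 28 days; 170 left).
−28 → Jan 31, 2283 (end of Jan, 31 days; 142 left).
−31 → Dec 31, 2282 (end of Dec, 31 days; 111 left).
−31 → Nov 30, 2282 (end of Nov, 30 days; 80 left).
−30 → Oct 31, 2282 (end of Oct, 31 days; 50 left).
−31 → Sep 30, 2282 (end of Sep, 30 days; 19 left).
−19 → Sep 11, 2282.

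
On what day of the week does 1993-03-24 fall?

Doomsday rule: the anchor day for the 1900s is Wednesday. For year 93: 93÷12 = 7 r 9, and 9÷4 = 2, so 7+9+2 = 18.
Wednesday + 18 ≡ Sunday — that's 1993's doomsday.
In March the doomsday date is Mar 14.
Mar 24 is 10 days after Mar 14; 10 mod 7 = 3, so Sunday + 3 = Wednesday.

Wednesday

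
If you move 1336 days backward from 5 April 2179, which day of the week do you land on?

Tuesday

First find the weekday of Apr 5, 2179. Doomsday rule: the anchor day for the 2100s is Sunday. For year 79: 79÷12 = 6 r 7, and 7÷4 = 1, so 6+7+1 = 14.
Sunday + 14 ≡ Sunday — that's 2179's doomsday.
In April the doomsday date is Apr 4.
Apr 5 is 1 day after Apr 4; 1 mod 7 = 1, so Sunday + 1 = Monday.
1336 mod 7 = 6, so 1336 days before a Monday is Monday − 6 = Tuesday.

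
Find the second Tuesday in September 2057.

September 1, 2057 is a Saturday.
The first Tuesday is therefore September 4 (3 days later).
The second Tuesday is 4 + 1×7 = September 11.

September 11, 2057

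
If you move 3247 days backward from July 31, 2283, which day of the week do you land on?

Wednesday

First find the weekday of Jul 31, 2283. Doomsday rule: the anchor day for the 2200s is Friday. For year 83: 83÷12 = 6 r 11, and 11÷4 = 2, so 6+11+2 = 19.
Friday + 19 ≡ Wednesday — that's 2283's doomsday.
In July the doomsday date is Jul 11.
Jul 31 is 20 days after Jul 11; 20 mod 7 = 6, so Wednesday + 6 = Tuesday.
3247 mod 7 = 6, so 3247 days before a Tuesday is Tuesday − 6 = Wednesday.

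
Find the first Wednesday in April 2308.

April 1, 2308 is a Wednesday.
The first Wednesday is therefore April 1 (same day).

April 1, 2308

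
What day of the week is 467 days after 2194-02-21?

First find the weekday of Feb 21, 2194. Doomsday rule: the anchor day for the 2100s is Sunday. For year 94: 94÷12 = 7 r 10, and 10÷4 = 2, so 7+10+2 = 19.
Sunday + 19 ≡ Friday — that's 2194's doomsday.
In February the doomsday date is Feb 28 (2194 is not a leap year).
Feb 21 is 7 days before Feb 28; 7 mod 7 = 0, so Friday − 0 = Friday.
467 mod 7 = 5, so 467 days after a Friday is Friday + 5 = Wednesday.

Wednesday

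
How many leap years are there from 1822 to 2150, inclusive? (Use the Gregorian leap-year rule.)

Multiples of 4 in [1822,2150]: 82.
Of those, multiples of 100: 3 (not leap unless ÷400).
Multiples of 400: 1.
Leap years = 82 − 3 + 1 = 80.

80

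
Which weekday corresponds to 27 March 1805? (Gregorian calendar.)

Doomsday rule: the anchor day for the 1800s is Friday. For year 05: 5÷12 = 0 r 5, and 5÷4 = 1, so 0+5+1 = 6.
Friday + 6 ≡ Thursday — that's 1805's doomsday.
In March the doomsday date is Mar 14.
Mar 27 is 13 days after Mar 14; 13 mod 7 = 6, so Thursday + 6 = Wednesday.

Wednesday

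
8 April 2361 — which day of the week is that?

Doomsday rule: the anchor day for the 2300s is Wednesday. For year 61: 61÷12 = 5 r 1, and 1÷4 = 0, so 5+1+0 = 6.
Wednesday + 6 ≡ Tuesday — that's 2361's doomsday.
In April the doomsday date is Apr 4.
Apr 8 is 4 days after Apr 4; 4 mod 7 = 4, so Tuesday + 4 = Saturday.

Saturday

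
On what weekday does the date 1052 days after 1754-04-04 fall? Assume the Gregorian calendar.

Apr 4, 1754 is a Thursday.
1052 mod 7 = 2, so 1052 days after a Thursday is Thursday + 2 = Saturday.

Saturday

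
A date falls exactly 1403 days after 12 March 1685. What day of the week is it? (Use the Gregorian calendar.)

Mar 12, 1685 is a Monday.
1403 mod 7 = 3, so 1403 days after a Monday is Monday + 3 = Thursday.

Thursday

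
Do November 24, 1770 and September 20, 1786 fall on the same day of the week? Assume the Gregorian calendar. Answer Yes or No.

From Nov 24, 1770 to Sep 20, 1786 is 5779 days.
5779 mod 7 = 4, so they are different weekdays.
(Nov 24, 1770 is a Saturday; Sep 20, 1786 is a Wednesday.)

No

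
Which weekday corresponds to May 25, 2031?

Doomsday rule: the anchor day for the 2000s is Tuesday. For year 31: 31÷12 = 2 r 7, and 7÷4 = 1, so 2+7+1 = 10.
Tuesday + 10 ≡ Friday — that's 2031's doomsday.
In May the doomsday date is May 9.
May 25 is 16 days after May 9; 16 mod 7 = 2, so Friday + 2 = Sunday.

Sunday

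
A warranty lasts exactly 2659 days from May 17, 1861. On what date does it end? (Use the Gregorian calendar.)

+365 (one year) → May 17, 1862 (2294 left).
+365 (one year) → May 17, 1863 (1929 left).
+366 (one year; includes Feb 29, 1864) → May 17, 1864 (1563 left).
+365 (one year) → May 17, 1865 (1198 left).
+365 (one year) → May 17, 1866 (833 left).
+365 (one year) → May 17, 1867 (468 left).
+366 (one year; includes Feb 29, 1868) → May 17, 1868 (102 left).
May has 31 days: +15 → Jun 1, 1868 (87 left).
Jun has 30 days: +30 → Jul 1, 1868 (57 left).
Jul has 31 days: +31 → Aug 1, 1868 (26 left).
+26 → Aug 27, 1868.

August 27, 1868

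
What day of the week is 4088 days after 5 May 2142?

Saturday

First find the weekday of May 5, 2142. Doomsday rule: the anchor day for the 2100s is Sunday. For year 42: 42÷12 = 3 r 6, and 6÷4 = 1, so 3+6+1 = 10.
Sunday + 10 ≡ Wednesday — that's 2142's doomsday.
In May the doomsday date is May 9.
May 5 is 4 days before May 9; 4 mod 7 = 4, so Wednesday − 4 = Saturday.
4088 mod 7 = 0, so 4088 days after a Saturday is Saturday + 0 = Saturday.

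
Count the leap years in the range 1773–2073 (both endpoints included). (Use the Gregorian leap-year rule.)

Multiples of 4 in [1773,2073]: 75.
Of those, multiples of 100: 3 (not leap unless ÷400).
Multiples of 400: 1.
Leap years = 75 − 3 + 1 = 73.

73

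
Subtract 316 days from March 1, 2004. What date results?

−1 → Feb 29, 2004 (end of Feb, 29 days; 315 left).
−29 → Jan 31, 2004 (end of Jan, 31 days; 286 left).
−31 → Dec 31, 2003 (end of Dec, 31 days; 255 left).
−31 → Nov 30, 2003 (end of Nov, 30 days; 224 left).
−30 → Oct 31, 2003 (end of Oct, 31 days; 194 left).
−31 → Sep 30, 2003 (end of Sep, 30 days; 163 left).
−30 → Aug 31, 2003 (end of Aug, 31 days; 133 left).
−31 → Jul 31, 2003 (end of Jul, 31 days; 102 left).
−31 → Jun 30, 2003 (end of Jun, 30 days; 71 left).
−30 → May 31, 2003 (end of May, 31 days; 41 left).
−31 → Apr 30, 2003 (end of Apr, 30 days; 10 left).
−10 → Apr 20, 2003.

April 20, 2003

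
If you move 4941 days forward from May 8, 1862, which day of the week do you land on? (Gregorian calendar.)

Wednesday

May 8, 1862 is a Thursday.
4941 mod 7 = 6, so 4941 days after a Thursday is Thursday + 6 = Wednesday.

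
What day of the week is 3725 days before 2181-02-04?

Saturday

Feb 4, 2181 is a Sunday.
3725 mod 7 = 1, so 3725 days before a Sunday is Sunday − 1 = Saturday.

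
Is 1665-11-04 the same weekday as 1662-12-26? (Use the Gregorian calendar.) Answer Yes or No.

No

From Dec 26, 1662 to Nov 4, 1665 is 1044 days.
1044 mod 7 = 1, so they are different weekdays.
(Dec 26, 1662 is a Tuesday; Nov 4, 1665 is a Wednesday.)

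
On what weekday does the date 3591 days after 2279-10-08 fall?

First find the weekday of Oct 8, 2279. Doomsday rule: the anchor day for the 2200s is Friday. For year 79: 79÷12 = 6 r 7, and 7÷4 = 1, so 6+7+1 = 14.
Friday + 14 ≡ Friday — that's 2279's doomsday.
In October the doomsday date is Oct 10.
Oct 8 is 2 days before Oct 10; 2 mod 7 = 2, so Friday − 2 = Wednesday.
3591 mod 7 = 0, so 3591 days after a Wednesday is Wednesday + 0 = Wednesday.

Wednesday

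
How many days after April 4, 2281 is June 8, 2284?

1161

Apr 4, 2281 → Apr 4, 2282: 365 days.
Apr 4, 2282 → Apr 4, 2283: 365 days.
Apr 4, 2283 → Apr 4, 2284: 366 days (Feb 29, 2284 is in that span).
Apr 4, 2284 → May 4, 2284: 30 days (April has 30).
May 4, 2284 → Jun 4, 2284: 31 days (May has 31).
Jun 4, 2284 → Jun 8, 2284: 4 days.
Total: 1161 days.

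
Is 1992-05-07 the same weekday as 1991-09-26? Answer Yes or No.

Yes

From Sep 26, 1991 to May 7, 1992 is 224 days.
224 mod 7 = 0, so they are the same weekday.
(Sep 26, 1991 is a Thursday; May 7, 1992 is a Thursday.)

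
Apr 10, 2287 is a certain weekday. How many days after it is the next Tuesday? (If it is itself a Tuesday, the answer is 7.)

2

Apr 10, 2287 is a Sunday.
From Sunday to the next Tuesday is 2 days.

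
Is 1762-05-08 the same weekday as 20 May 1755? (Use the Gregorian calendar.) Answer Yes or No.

From May 20, 1755 to May 8, 1762 is 2545 days.
2545 mod 7 = 4, so they are different weekdays.
(May 20, 1755 is a Tuesday; May 8, 1762 is a Saturday.)

No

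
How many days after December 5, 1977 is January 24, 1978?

Dec 5, 1977 → Jan 5, 1978: 31 days (December has 31).
Jan 5, 1978 → Jan 24, 1978: 19 days.
Total: 50 days.

50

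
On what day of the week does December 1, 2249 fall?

Saturday

Doomsday rule: the anchor day for the 2200s is Friday. For year 49: 49÷12 = 4 r 1, and 1÷4 = 0, so 4+1+0 = 5.
Friday + 5 ≡ Wednesday — that's 2249's doomsday.
In December the doomsday date is Dec 12.
Dec 1 is 11 days before Dec 12; 11 mod 7 = 4, so Wednesday − 4 = Saturday.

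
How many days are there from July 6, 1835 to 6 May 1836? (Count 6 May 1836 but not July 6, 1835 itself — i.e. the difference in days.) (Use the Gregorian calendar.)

305

Jul 6, 1835 → Aug 6, 1835: 31 days (July has 31).
Aug 6, 1835 → Sep 6, 1835: 31 days (August has 31).
Sep 6, 1835 → Oct 6, 1835: 30 days (September has 30).
Oct 6, 1835 → Nov 6, 1835: 31 days (October has 31).
Nov 6, 1835 → Dec 6, 1835: 30 days (November has 30).
Dec 6, 1835 → Jan 6, 1836: 31 days (December has 31).
Jan 6, 1836 → Feb 6, 1836: 31 days (January has 31).
Feb 6, 1836 → Mar 6, 1836: 29 days (February has 29).
Mar 6, 1836 → Apr 6, 1836: 31 days (March has 31).
Apr 6, 1836 → May 6, 1836: 30 days.
Total: 305 days.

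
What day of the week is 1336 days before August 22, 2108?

Thursday

Aug 22, 2108 is a Wednesday.
1336 mod 7 = 6, so 1336 days before a Wednesday is Wednesday − 6 = Thursday.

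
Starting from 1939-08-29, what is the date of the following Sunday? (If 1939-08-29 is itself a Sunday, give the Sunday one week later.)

September 3, 1939

Aug 29, 1939 is a Tuesday.
From Tuesday to the next Sunday is 5 days.
Aug 29, 1939 + 5 = Sep 3, 1939.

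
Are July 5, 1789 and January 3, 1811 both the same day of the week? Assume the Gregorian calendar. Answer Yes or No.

From Jul 5, 1789 to Jan 3, 1811 is 7851 days.
7851 mod 7 = 4, so they are different weekdays.
(Jul 5, 1789 is a Sunday; Jan 3, 1811 is a Thursday.)

No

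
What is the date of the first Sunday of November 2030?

November 1, 2030 is a Friday.
The first Sunday is therefore November 3 (2 days later).

November 3, 2030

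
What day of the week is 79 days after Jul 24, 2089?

Jul 24, 2089 is a Sunday.
79 mod 7 = 2, so 79 days after a Sunday is Sunday + 2 = Tuesday.

Tuesday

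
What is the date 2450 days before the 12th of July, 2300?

October 26, 2293

−365 (one year) → Jul 12, 2299 (2085 left).
−365 (one year) → Jul 12, 2298 (1720 left).
−365 (one year) → Jul 12, 2297 (1355 left).
−365 (one year) → Jul 12, 2296 (990 left).
−366 (one year; includes Feb 29, 2296) → Jul 12, 2295 (624 left).
−365 (one year) → Jul 12, 2294 (259 left).
−12 → Jun 30, 2294 (end of Jun, 30 days; 247 left).
−30 → May 31, 2294 (end of May, 31 days; 217 left).
−31 → Apr 30, 2294 (end of Apr, 30 days; 186 left).
−30 → Mar 31, 2294 (end of Mar, 31 days; 156 left).
−31 → Feb 28, 2294 (end of Feb, 28 days; 125 left).
−28 → Jan 31, 2294 (end of Jan, 31 days; 97 left).
−31 → Dec 31, 2293 (end of Dec, 31 days; 66 left).
−31 → Nov 30, 2293 (end of Nov, 30 days; 35 left).
−30 → Oct 31, 2293 (end of Oct, 31 days; 5 left).
−5 → Oct 26, 2293.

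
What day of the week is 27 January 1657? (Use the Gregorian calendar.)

Doomsday rule: the anchor day for the 1600s is Tuesday. For year 57: 57÷12 = 4 r 9, and 9÷4 = 2, so 4+9+2 = 15.
Tuesday + 15 ≡ Wednesday — that's 1657's doomsday.
In January the doomsday date is Jan 3 (1657 is not a leap year).
Jan 27 is 24 days after Jan 3; 24 mod 7 = 3, so Wednesday + 3 = Saturday.

Saturday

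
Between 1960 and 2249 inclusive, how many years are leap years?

Multiples of 4 in [1960,2249]: 73.
Of those, multiples of 100: 3 (not leap unless ÷400).
Multiples of 400: 1.
Leap years = 73 − 3 + 1 = 71.

71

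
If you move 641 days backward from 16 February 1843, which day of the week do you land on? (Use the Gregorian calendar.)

Feb 16, 1843 is a Thursday.
641 mod 7 = 4, so 641 days before a Thursday is Thursday − 4 = Sunday.

Sunday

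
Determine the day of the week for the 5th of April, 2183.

Saturday

Doomsday rule: the anchor day for the 2100s is Sunday. For year 83: 83÷12 = 6 r 11, and 11÷4 = 2, so 6+11+2 = 19.
Sunday + 19 ≡ Friday — that's 2183's doomsday.
In April the doomsday date is Apr 4.
Apr 5 is 1 day after Apr 4; 1 mod 7 = 1, so Friday + 1 = Saturday.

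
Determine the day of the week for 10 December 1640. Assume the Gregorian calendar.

Monday

Doomsday rule: the anchor day for the 1600s is Tuesday. For year 40: 40÷12 = 3 r 4, and 4÷4 = 1, so 3+4+1 = 8.
Tuesday + 8 ≡ Wednesday — that's 1640's doomsday.
In December the doomsday date is Dec 12.
Dec 10 is 2 days before Dec 12; 2 mod 7 = 2, so Wednesday − 2 = Monday.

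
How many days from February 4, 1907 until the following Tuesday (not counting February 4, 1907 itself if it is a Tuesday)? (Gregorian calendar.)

1

Feb 4, 1907 is a Monday.
From Monday to the next Tuesday is 1 day.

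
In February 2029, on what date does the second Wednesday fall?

February 14, 2029

February 1, 2029 is a Thursday.
The first Wednesday is therefore February 7 (6 days later).
The second Wednesday is 7 + 1×7 = February 14.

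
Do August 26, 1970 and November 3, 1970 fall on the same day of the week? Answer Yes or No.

From Aug 26, 1970 to Nov 3, 1970 is 69 days.
69 mod 7 = 6, so they are different weekdays.
(Aug 26, 1970 is a Wednesday; Nov 3, 1970 is a Tuesday.)

No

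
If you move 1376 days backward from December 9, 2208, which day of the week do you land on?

Monday

First find the weekday of Dec 9, 2208. Doomsday rule: the anchor day for the 2200s is Friday. For year 08: 8÷12 = 0 r 8, and 8÷4 = 2, so 0+8+2 = 10.
Friday + 10 ≡ Monday — that's 2208's doomsday.
In December the doomsday date is Dec 12.
Dec 9 is 3 days before Dec 12; 3 mod 7 = 3, so Monday − 3 = Friday.
1376 mod 7 = 4, so 1376 days before a Friday is Friday − 4 = Monday.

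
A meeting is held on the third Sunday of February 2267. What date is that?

February 17, 2267

February 1, 2267 is a Friday.
The first Sunday is therefore February 3 (2 days later).
The third Sunday is 3 + 2×7 = February 17.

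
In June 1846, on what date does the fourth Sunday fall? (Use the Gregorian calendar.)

June 28, 1846

June 1, 1846 is a Monday.
The first Sunday is therefore June 7 (6 days later).
The fourth Sunday is 7 + 3×7 = June 28.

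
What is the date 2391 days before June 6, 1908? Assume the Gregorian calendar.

November 19, 1901

−366 (one year; includes Feb 29, 1908) → Jun 6, 1907 (2025 left).
−365 (one year) → Jun 6, 1906 (1660 left).
−365 (one year) → Jun 6, 1905 (1295 left).
−365 (one year) → Jun 6, 1904 (930 left).
−366 (one year; includes Feb 29, 1904) → Jun 6, 1903 (564 left).
−365 (one year) → Jun 6, 1902 (199 left).
−6 → May 31, 1902 (end of May, 31 days; 193 left).
−31 → Apr 30, 1902 (end of Apr, 30 days; 162 left).
−30 → Mar 31, 1902 (end of Mar, 31 days; 132 left).
−31 → Feb 28, 1902 (end of Feb, 28 days; 101 left).
−28 → Jan 31, 1902 (end of Jan, 31 days; 73 left).
−31 → Dec 31, 1901 (end of Dec, 31 days; 42 left).
−31 → Nov 30, 1901 (end of Nov, 30 days; 11 left).
−11 → Nov 19, 1901.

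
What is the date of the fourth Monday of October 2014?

October 27, 2014

October 1, 2014 is a Wednesday.
The first Monday is therefore October 6 (5 days later).
The fourth Monday is 6 + 3×7 = October 27.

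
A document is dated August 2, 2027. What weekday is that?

January 1, 2027 is a Friday.
Jan 1, 2027 → Feb 1, 2027: 31 days (January has 31).
Feb 1, 2027 → Mar 1, 2027: 28 days (February has 28).
Mar 1, 2027 → Apr 1, 2027: 31 days (March has 31).
Apr 1, 2027 → May 1, 2027: 30 days (April has 30).
May 1, 2027 → Jun 1, 2027: 31 days (May has 31).
Jun 1, 2027 → Jul 1, 2027: 30 days (June has 30).
Jul 1, 2027 → Aug 1, 2027: 31 days (July has 31).
Aug 1, 2027 → Aug 2, 2027: 1 days.
Total: 213 days.
213 mod 7 = 3, so Friday + 3 = Monday.

Monday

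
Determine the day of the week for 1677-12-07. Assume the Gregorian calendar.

Doomsday rule: the anchor day for the 1600s is Tuesday. For year 77: 77÷12 = 6 r 5, and 5÷4 = 1, so 6+5+1 = 12.
Tuesday + 12 ≡ Sunday — that's 1677's doomsday.
In December the doomsday date is Dec 12.
Dec 7 is 5 days before Dec 12; 5 mod 7 = 5, so Sunday − 5 = Tuesday.

Tuesday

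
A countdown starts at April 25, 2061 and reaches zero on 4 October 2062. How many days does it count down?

Apr 25, 2061 → Apr 25, 2062: 365 days.
Apr 25, 2062 → May 25, 2062: 30 days (April has 30).
May 25, 2062 → Jun 25, 2062: 31 days (May has 31).
Jun 25, 2062 → Jul 25, 2062: 30 days (June has 30).
Jul 25, 2062 → Aug 25, 2062: 31 days (July has 31).
Aug 25, 2062 → Sep 25, 2062: 31 days (August has 31).
Sep 25, 2062 → Oct 4, 2062: 9 days.
Total: 527 days.

527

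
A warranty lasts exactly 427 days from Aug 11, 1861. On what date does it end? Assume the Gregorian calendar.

+365 (one year) → Aug 11, 1862 (62 left).
Aug has 31 days: +21 → Sep 1, 1862 (41 left).
Sep has 30 days: +30 → Oct 1, 1862 (11 left).
+11 → Oct 12, 1862.

October 12, 1862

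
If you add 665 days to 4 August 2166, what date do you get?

+365 (one year) → Aug 4, 2167 (300 left).
Aug has 31 days: +28 → Sep 1, 2167 (272 left).
Sep has 30 days: +30 → Oct 1, 2167 (242 left).
Oct has 31 days: +31 → Nov 1, 2167 (211 left).
Nov has 30 days: +30 → Dec 1, 2167 (181 left).
Dec has 31 days: +31 → Jan 1, 2168 (150 left).
Jan has 31 days: +31 → Feb 1, 2168 (119 left).
Feb has 29 days: +29 → Mar 1, 2168 (90 left).
Mar has 31 days: +31 → Apr 1, 2168 (59 left).
Apr has 30 days: +30 → May 1, 2168 (29 left).
+29 → May 30, 2168.

May 30, 2168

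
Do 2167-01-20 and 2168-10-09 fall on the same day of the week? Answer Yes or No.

From Jan 20, 2167 to Oct 9, 2168 is 628 days.
628 mod 7 = 5, so they are different weekdays.
(Jan 20, 2167 is a Tuesday; Oct 9, 2168 is a Sunday.)

No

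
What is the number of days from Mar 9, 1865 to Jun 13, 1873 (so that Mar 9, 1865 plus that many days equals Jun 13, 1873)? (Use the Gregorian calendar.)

Mar 9, 1865 → Mar 9, 1866: 365 days.
Mar 9, 1866 → Mar 9, 1867: 365 days.
Mar 9, 1867 → Mar 9, 1868: 366 days (Feb 29, 1868 is in that span).
Mar 9, 1868 → Mar 9, 1869: 365 days.
Mar 9, 1869 → Mar 9, 1870: 365 days.
Mar 9, 1870 → Mar 9, 1871: 365 days.
Mar 9, 1871 → Mar 9, 1872: 366 days (Feb 29, 1872 is in that span).
Mar 9, 1872 → Mar 9, 1873: 365 days.
Mar 9, 1873 → Apr 9, 1873: 31 days (March has 31).
Apr 9, 1873 → May 9, 1873: 30 days (April has 30).
May 9, 1873 → Jun 9, 1873: 31 days (May has 31).
Jun 9, 1873 → Jun 13, 1873: 4 days.
Total: 3018 days.

3018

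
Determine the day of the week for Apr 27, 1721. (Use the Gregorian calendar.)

Sunday

Doomsday rule: the anchor day for the 1700s is Sunday. For year 21: 21÷12 = 1 r 9, and 9÷4 = 2, so 1+9+2 = 12.
Sunday + 12 ≡ Friday — that's 1721's doomsday.
In April the doomsday date is Apr 4.
Apr 27 is 23 days after Apr 4; 23 mod 7 = 2, so Friday + 2 = Sunday.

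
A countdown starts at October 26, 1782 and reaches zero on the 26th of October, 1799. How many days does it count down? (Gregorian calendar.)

6209

Oct 26, 1782 → Oct 26, 1783: 365 days.
Oct 26, 1783 → Oct 26, 1784: 366 days (Feb 29, 1784 is in that span).
Oct 26, 1784 → Oct 26, 1785: 365 days.
Oct 26, 1785 → Oct 26, 1786: 365 days.
Oct 26, 1786 → Oct 26, 1787: 365 days.
Oct 26, 1787 → Oct 26, 1788: 366 days (Feb 29, 1788 is in that span).
Oct 26, 1788 → Oct 26, 1789: 365 days.
Oct 26, 1789 → Oct 26, 1790: 365 days.
Oct 26, 1790 → Oct 26, 1791: 365 days.
Oct 26, 1791 → Oct 26, 1792: 366 days (Feb 29, 1792 is in that span).
Oct 26, 1792 → Oct 26, 1793: 365 days.
Oct 26, 1793 → Oct 26, 1794: 365 days.
Oct 26, 1794 → Oct 26, 1795: 365 days.
Oct 26, 1795 → Oct 26, 1796: 366 days (Feb 29, 1796 is in that span).
Oct 26, 1796 → Oct 26, 1797: 365 days.
Oct 26, 1797 → Oct 26, 1798: 365 days.
Oct 26, 1798 → Nov 26, 1798: 31 days (October has 31).
Nov 26, 1798 → Dec 26, 1798: 30 days (November has 30).
Dec 26, 1798 → Jan 26, 1799: 31 days (December has 31).
Jan 26, 1799 → Feb 26, 1799: 31 days (January has 31).
Feb 26, 1799 → Mar 26, 1799: 28 days (February has 28).
Mar 26, 1799 → Apr 26, 1799: 31 days (March has 31).
Apr 26, 1799 → May 26, 1799: 30 days (April has 30).
May 26, 1799 → Jun 26, 1799: 31 days (May has 31).
Jun 26, 1799 → Jul 26, 1799: 30 days (June has 30).
Jul 26, 1799 → Aug 26, 1799: 31 days (July has 31).
Aug 26, 1799 → Sep 26, 1799: 31 days (August has 31).
Sep 26, 1799 → Oct 26, 1799: 30 days.
Total: 6209 days.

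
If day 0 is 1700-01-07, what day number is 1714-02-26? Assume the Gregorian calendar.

5163

Jan 7, 1700 → Jan 7, 1701: 365 days.
Jan 7, 1701 → Jan 7, 1702: 365 days.
Jan 7, 1702 → Jan 7, 1703: 365 days.
Jan 7, 1703 → Jan 7, 1704: 365 days.
Jan 7, 1704 → Jan 7, 1705: 366 days (Feb 29, 1704 is in that span).
Jan 7, 1705 → Jan 7, 1706: 365 days.
Jan 7, 1706 → Jan 7, 1707: 365 days.
Jan 7, 1707 → Jan 7, 1708: 365 days.
Jan 7, 1708 → Jan 7, 1709: 366 days (Feb 29, 1708 is in that span).
Jan 7, 1709 → Jan 7, 1710: 365 days.
Jan 7, 1710 → Jan 7, 1711: 365 days.
Jan 7, 1711 → Jan 7, 1712: 365 days.
Jan 7, 1712 → Jan 7, 1713: 366 days (Feb 29, 1712 is in that span).
Jan 7, 1713 → Jan 7, 1714: 365 days.
Jan 7, 1714 → Feb 7, 1714: 31 days (January has 31).
Feb 7, 1714 → Feb 26, 1714: 19 days.
Total: 5163 days.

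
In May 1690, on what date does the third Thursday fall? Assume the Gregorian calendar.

May 1, 1690 is a Monday.
The first Thursday is therefore May 4 (3 days later).
The third Thursday is 4 + 2×7 = May 18.

May 18, 1690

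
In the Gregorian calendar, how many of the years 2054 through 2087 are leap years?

8

Multiples of 4 in [2054,2087]: 8.
Of those, multiples of 100: 0 (not leap unless ÷400).
Multiples of 400: 0.
Leap years = 8 − 0 + 0 = 8.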